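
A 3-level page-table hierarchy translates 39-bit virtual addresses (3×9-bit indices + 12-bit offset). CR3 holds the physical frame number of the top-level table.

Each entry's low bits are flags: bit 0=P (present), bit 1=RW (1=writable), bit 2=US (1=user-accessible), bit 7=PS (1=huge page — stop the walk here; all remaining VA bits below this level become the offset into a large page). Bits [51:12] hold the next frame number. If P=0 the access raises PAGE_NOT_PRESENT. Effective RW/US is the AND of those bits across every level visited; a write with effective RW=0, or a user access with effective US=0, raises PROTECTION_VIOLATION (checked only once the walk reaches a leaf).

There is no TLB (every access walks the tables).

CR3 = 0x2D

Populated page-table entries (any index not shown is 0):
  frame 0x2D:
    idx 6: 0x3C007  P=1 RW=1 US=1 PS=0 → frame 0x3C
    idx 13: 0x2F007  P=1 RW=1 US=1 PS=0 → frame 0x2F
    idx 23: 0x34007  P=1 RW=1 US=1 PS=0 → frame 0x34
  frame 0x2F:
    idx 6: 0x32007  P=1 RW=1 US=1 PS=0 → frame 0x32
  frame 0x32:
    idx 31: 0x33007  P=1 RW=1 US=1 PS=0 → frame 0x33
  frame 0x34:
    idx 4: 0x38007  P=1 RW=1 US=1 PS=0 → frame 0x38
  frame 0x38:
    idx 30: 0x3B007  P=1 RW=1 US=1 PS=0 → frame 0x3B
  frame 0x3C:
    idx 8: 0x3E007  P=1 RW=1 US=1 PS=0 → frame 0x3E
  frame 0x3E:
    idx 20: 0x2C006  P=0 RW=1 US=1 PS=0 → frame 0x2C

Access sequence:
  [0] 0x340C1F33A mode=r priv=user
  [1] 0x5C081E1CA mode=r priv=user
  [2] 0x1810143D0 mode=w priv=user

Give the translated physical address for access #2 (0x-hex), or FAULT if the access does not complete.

Per-access translation:
#0 VA=0x340C1F33A (r,user):
  [0] read 0x2D idx=13: raw=0x2F007 flags P=1 W=1 U=1 S=0
  [1] read 0x2F idx=6: raw=0x32007 flags P=1 W=1 U=1 S=0
  [2] read 0x32 idx=31: raw=0x33007 flags P=1 W=1 U=1 S=0
  ⇒ phys 0x3333A  [3 reads]
#1 VA=0x5C081E1CA (r,user):
  [0] read 0x2D idx=23: raw=0x34007 flags P=1 W=1 U=1 S=0
  [1] read 0x34 idx=4: raw=0x38007 flags P=1 W=1 U=1 S=0
  [2] read 0x38 idx=30: raw=0x3B007 flags P=1 W=1 U=1 S=0
  ⇒ phys 0x3B1CA  [3 reads]
#2 VA=0x1810143D0 (w,user):
  [0] read 0x2D idx=6: raw=0x3C007 flags P=1 W=1 U=1 S=0
  [1] read 0x3C idx=8: raw=0x3E007 flags P=1 W=1 U=1 S=0
  [2] read 0x3E idx=20: raw=0x2C006 flags P=0 W=1 U=1 S=0
  ⇒ fault: PAGE_NOT_PRESENT  — 3 lookups

Access #2 PA: FAULT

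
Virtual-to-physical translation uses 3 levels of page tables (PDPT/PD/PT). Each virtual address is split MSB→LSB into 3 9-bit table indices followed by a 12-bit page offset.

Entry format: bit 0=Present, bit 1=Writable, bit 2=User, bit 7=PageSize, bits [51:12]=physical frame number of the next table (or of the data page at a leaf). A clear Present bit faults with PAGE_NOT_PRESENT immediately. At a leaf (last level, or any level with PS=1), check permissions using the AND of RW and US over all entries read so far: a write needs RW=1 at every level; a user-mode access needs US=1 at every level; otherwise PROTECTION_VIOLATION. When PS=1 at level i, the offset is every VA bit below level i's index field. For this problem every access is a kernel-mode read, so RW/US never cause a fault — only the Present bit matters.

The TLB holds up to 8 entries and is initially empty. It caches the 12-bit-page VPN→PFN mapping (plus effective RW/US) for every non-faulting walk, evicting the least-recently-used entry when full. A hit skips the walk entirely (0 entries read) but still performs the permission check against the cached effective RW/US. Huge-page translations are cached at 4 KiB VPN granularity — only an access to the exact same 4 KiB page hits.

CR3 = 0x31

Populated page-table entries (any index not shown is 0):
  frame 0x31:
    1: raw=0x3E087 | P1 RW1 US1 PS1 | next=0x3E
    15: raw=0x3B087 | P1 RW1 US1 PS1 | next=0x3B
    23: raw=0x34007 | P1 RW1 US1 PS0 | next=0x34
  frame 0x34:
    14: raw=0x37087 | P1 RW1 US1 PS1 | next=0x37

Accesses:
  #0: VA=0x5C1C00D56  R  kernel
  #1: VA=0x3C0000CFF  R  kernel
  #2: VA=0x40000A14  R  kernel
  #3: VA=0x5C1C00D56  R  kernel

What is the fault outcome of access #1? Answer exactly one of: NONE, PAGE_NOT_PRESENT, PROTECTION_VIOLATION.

Walk each access:
#0 VA=0x5C1C00D56 (r,kernel):
  [0] read 0x31 idx=23: raw=0x34007 flags P=1 W=1 U=1 S=0
  [1] read 0x34 idx=14: raw=0x37087 flags P=1 W=1 U=1 S=1
  ✓ 0x37D56 (huge @L1)  — 2 lookups
#1 VA=0x3C0000CFF (r,kernel):
  [0] read 0x31 idx=15: raw=0x3B087 flags P=1 W=1 U=1 S=1
  ✓ 0x3BCFF (huge @L0)  — 1 lookups
#2 VA=0x40000A14 (r,kernel):
  [0] read 0x31 idx=1: raw=0x3E087 flags P=1 W=1 U=1 S=1
  ✓ 0x3EA14 (huge @L0)  — 1 lookups
#3 VA=0x5C1C00D56 (r,kernel):
  TLB hit vpn=0x5C1C00 → PA=0x37D56

Access #1 fault: NONE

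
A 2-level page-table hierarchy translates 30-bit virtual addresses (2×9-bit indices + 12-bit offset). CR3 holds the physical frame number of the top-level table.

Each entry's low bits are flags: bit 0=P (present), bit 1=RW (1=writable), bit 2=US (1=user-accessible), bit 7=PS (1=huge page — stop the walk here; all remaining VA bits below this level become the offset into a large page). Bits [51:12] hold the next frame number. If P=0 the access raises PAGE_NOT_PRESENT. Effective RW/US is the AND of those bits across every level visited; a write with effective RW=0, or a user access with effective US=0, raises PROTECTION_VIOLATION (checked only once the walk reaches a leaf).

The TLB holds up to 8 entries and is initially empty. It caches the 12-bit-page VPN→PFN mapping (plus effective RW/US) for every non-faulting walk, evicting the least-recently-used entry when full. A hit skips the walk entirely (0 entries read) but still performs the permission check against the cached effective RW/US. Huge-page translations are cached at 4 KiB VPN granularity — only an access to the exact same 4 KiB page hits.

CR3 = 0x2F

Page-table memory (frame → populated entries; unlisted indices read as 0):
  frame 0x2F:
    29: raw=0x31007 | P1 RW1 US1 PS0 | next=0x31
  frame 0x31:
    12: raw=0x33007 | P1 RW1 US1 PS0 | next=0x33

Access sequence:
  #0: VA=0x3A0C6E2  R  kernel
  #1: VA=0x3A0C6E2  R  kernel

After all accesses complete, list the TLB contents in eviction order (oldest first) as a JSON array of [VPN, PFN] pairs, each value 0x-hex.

Trace:
#0 VA=0x3A0C6E2 (r,kernel):
  L0 @0x2F[29] → 0x31007  P=1,RW=1,US=1,PS=0
  L1 @0x31[12] → 0x33007  P=1,RW=1,US=1,PS=0
  → PA=0x336E2  (2 entries read)
#1 VA=0x3A0C6E2 (r,kernel):
  TLB hit vpn=0x3A0C → PA=0x336E2

TLB: [["0x3A0C", "0x33"]]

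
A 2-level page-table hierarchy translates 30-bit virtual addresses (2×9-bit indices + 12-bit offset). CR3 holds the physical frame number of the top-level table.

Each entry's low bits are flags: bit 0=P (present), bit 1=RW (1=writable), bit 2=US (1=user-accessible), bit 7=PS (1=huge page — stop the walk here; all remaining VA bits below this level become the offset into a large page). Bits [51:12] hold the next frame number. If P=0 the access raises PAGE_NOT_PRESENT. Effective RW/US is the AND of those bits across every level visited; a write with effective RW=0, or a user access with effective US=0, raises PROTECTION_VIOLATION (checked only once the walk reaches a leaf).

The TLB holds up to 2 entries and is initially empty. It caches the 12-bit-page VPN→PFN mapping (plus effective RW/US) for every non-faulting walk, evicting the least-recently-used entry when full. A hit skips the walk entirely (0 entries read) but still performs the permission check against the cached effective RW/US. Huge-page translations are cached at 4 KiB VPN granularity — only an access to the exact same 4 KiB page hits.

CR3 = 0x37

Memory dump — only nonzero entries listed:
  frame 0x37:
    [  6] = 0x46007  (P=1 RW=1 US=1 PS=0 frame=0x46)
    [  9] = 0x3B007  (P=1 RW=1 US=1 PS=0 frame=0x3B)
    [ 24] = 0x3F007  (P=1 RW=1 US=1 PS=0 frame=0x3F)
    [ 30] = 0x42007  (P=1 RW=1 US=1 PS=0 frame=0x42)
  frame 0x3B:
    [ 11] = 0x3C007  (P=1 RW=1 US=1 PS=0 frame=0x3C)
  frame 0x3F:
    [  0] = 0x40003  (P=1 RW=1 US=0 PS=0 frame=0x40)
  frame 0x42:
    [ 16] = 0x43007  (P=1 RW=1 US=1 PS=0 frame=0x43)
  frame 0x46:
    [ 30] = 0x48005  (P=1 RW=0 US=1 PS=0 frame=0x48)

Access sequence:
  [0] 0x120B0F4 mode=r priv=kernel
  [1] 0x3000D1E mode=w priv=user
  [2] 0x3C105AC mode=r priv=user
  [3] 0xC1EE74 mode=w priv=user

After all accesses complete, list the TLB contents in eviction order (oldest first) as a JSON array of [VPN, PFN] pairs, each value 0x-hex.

Walk each access:
#0 VA=0x120B0F4 (r,kernel):
  L0 @0x37[9] → 0x3B007  P=1,RW=1,US=1,PS=0
  L1 @0x3B[11] → 0x3C007  P=1,RW=1,US=1,PS=0
  ⇒ phys 0x3C0F4  [2 reads]
#1 VA=0x3000D1E (w,user):
  L0 @0x37[24] → 0x3F007  P=1,RW=1,US=1,PS=0
  L1 @0x3F[0] → 0x40003  P=1,RW=1,US=0,PS=0
  ✗ PROTECTION_VIOLATION  [2 reads]
#2 VA=0x3C105AC (r,user):
  L0 @0x37[30] → 0x42007  P=1,RW=1,US=1,PS=0
  L1 @0x42[16] → 0x43007  P=1,RW=1,US=1,PS=0
  ⇒ phys 0x435AC  [2 reads]
#3 VA=0xC1EE74 (w,user):
  L0 @0x37[6] → 0x46007  P=1,RW=1,US=1,PS=0
  L1 @0x46[30] → 0x48005  P=1,RW=0,US=1,PS=0
  ✗ PROTECTION_VIOLATION  [2 reads]

TLB: [["0x120B", "0x3C"], ["0x3C10", "0x43"]]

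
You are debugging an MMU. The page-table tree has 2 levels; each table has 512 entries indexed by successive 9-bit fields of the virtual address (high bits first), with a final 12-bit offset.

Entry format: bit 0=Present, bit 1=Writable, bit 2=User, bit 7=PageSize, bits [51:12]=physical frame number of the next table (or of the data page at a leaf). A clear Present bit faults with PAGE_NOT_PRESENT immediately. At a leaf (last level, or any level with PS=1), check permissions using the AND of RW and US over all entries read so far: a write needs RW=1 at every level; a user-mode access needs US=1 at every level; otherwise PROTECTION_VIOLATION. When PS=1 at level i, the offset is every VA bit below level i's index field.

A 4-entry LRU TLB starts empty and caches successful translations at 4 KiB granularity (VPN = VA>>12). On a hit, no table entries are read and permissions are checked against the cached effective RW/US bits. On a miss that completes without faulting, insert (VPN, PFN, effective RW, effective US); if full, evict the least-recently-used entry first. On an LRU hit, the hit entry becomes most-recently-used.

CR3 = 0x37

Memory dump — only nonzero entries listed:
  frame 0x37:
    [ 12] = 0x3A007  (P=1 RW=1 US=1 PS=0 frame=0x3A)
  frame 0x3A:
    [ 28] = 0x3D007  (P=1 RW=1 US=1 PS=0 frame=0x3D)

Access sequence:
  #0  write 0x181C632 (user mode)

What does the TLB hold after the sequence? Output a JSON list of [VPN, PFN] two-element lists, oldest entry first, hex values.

Per-access translation:
#0 VA=0x181C632 (w,user):
  [0] read 0x37 idx=12: raw=0x3A007 flags P=1 W=1 U=1 S=0
  [1] read 0x3A idx=28: raw=0x3D007 flags P=1 W=1 U=1 S=0
  ⇒ phys 0x3D632  [2 reads]

TLB: [["0x181C", "0x3D"]]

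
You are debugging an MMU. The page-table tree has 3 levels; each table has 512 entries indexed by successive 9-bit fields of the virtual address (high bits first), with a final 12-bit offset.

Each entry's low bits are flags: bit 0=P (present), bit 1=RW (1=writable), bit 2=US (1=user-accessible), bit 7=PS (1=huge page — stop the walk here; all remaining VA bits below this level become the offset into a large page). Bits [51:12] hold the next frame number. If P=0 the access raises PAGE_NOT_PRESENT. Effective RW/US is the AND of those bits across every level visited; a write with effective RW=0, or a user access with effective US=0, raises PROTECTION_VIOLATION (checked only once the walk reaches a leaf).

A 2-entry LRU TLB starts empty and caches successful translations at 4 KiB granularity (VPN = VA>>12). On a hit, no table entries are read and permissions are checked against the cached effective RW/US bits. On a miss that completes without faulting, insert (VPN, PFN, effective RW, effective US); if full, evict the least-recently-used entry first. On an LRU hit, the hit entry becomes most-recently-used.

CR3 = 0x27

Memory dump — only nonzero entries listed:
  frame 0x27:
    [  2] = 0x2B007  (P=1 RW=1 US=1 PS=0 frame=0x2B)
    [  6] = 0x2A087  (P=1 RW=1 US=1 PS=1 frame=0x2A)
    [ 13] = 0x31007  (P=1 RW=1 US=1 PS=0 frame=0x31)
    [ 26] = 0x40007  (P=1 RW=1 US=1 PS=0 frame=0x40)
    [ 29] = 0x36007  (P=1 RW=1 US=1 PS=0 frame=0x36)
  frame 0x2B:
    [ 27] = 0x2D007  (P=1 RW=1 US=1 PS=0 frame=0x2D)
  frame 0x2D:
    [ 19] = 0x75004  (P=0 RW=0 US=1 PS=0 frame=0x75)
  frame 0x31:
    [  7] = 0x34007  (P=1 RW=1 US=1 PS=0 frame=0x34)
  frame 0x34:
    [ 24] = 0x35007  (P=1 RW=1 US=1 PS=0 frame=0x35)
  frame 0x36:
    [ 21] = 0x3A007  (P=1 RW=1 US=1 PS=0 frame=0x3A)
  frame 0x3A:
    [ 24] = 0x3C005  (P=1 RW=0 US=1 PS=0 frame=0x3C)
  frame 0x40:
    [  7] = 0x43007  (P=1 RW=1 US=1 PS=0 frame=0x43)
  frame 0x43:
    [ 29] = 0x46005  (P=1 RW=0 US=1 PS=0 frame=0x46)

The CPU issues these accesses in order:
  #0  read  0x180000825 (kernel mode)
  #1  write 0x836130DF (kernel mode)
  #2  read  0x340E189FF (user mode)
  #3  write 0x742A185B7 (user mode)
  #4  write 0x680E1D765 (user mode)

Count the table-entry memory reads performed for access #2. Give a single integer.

Trace:
#0 VA=0x180000825 (r,kernel):
  L0: frame=0x27 idx=6 entry=0x2A087 [P=1 RW=1 US=1 PS=1]
  ⇒ phys 0x2A825 (huge @L0)  [1 reads]
#1 VA=0x836130DF (w,kernel):
  L0: frame=0x27 idx=2 entry=0x2B007 [P=1 RW=1 US=1 PS=0]
  L1: frame=0x2B idx=27 entry=0x2D007 [P=1 RW=1 US=1 PS=0]
  L2: frame=0x2D idx=19 entry=0x75004 [P=0 RW=0 US=1 PS=0]
  ⇒ fault: PAGE_NOT_PRESENT  — 3 lookups
#2 VA=0x340E189FF (r,user):
  L0: frame=0x27 idx=13 entry=0x31007 [P=1 RW=1 US=1 PS=0]
  L1: frame=0x31 idx=7 entry=0x34007 [P=1 RW=1 US=1 PS=0]
  L2: frame=0x34 idx=24 entry=0x35007 [P=1 RW=1 US=1 PS=0]
  ⇒ phys 0x359FF  [3 reads]
#3 VA=0x742A185B7 (w,user):
  L0: frame=0x27 idx=29 entry=0x36007 [P=1 RW=1 US=1 PS=0]
  L1: frame=0x36 idx=21 entry=0x3A007 [P=1 RW=1 US=1 PS=0]
  L2: frame=0x3A idx=24 entry=0x3C005 [P=1 RW=0 US=1 PS=0]
  ⇒ fault: PROTECTION_VIOLATION  — 3 lookups
#4 VA=0x680E1D765 (w,user):
  L0: frame=0x27 idx=26 entry=0x40007 [P=1 RW=1 US=1 PS=0]
  L1: frame=0x40 idx=7 entry=0x43007 [P=1 RW=1 US=1 PS=0]
  L2: frame=0x43 idx=29 entry=0x46005 [P=1 RW=0 US=1 PS=0]
  ⇒ fault: PROTECTION_VIOLATION  — 3 lookups

Entries read for #2: 3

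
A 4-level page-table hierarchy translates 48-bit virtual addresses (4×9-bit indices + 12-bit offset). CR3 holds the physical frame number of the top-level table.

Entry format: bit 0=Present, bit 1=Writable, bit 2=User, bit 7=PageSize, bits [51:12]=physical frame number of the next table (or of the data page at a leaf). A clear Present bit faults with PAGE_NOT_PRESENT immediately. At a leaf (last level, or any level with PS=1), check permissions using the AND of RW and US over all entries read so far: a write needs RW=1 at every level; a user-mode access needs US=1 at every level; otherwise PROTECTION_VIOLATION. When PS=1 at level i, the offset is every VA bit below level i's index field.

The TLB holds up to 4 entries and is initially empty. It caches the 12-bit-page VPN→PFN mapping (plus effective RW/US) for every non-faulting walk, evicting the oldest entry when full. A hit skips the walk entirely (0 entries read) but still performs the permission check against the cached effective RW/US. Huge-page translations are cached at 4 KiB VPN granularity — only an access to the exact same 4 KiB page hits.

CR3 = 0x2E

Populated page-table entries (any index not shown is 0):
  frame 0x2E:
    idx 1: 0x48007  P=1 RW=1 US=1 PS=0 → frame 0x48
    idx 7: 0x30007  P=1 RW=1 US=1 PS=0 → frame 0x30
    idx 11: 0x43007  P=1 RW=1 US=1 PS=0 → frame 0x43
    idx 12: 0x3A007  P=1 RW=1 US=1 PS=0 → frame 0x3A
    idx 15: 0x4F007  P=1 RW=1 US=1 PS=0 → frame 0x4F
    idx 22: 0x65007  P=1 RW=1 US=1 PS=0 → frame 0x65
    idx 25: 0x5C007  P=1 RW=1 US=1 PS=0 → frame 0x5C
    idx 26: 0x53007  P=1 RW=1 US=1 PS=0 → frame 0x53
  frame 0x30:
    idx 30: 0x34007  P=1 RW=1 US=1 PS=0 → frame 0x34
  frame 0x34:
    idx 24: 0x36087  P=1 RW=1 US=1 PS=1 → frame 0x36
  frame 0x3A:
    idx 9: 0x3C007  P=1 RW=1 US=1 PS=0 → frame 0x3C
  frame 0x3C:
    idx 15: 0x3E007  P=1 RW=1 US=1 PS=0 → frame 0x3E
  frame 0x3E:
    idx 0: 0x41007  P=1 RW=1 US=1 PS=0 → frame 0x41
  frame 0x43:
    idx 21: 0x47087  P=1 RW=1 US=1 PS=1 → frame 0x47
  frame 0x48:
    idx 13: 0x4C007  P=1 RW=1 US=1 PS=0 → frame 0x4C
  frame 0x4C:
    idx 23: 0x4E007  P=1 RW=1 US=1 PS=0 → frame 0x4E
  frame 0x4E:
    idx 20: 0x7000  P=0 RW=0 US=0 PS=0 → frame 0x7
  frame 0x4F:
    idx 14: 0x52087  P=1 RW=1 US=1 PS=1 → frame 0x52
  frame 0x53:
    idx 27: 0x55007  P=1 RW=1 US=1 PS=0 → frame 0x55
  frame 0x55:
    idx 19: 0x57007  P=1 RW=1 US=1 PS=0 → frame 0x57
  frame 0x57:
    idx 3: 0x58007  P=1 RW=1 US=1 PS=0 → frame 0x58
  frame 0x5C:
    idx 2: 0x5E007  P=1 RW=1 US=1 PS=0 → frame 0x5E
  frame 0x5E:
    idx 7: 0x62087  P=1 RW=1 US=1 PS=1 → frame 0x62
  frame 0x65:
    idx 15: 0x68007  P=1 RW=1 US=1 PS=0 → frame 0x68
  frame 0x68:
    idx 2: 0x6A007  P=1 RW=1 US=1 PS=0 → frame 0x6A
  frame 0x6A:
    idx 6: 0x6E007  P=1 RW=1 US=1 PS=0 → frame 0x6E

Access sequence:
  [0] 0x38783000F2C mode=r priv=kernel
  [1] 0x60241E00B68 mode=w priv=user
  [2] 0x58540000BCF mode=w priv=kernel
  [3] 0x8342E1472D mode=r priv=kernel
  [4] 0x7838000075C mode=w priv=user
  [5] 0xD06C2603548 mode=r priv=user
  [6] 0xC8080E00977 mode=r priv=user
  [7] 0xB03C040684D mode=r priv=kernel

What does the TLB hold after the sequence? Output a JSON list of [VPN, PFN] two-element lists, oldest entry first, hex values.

Per-access translation:
#0 VA=0x38783000F2C (r,kernel):
  lvl0: tbl 0x2E, slot 7 ⇒ 0x30007 (P1/RW1/US1/PS0)
  lvl1: tbl 0x30, slot 30 ⇒ 0x34007 (P1/RW1/US1/PS0)
  lvl2: tbl 0x34, slot 24 ⇒ 0x36087 (P1/RW1/US1/PS1)
  ⇒ phys 0x36F2C (huge @L2)  [3 reads]
#1 VA=0x60241E00B68 (w,user):
  lvl0: tbl 0x2E, slot 12 ⇒ 0x3A007 (P1/RW1/US1/PS0)
  lvl1: tbl 0x3A, slot 9 ⇒ 0x3C007 (P1/RW1/US1/PS0)
  lvl2: tbl 0x3C, slot 15 ⇒ 0x3E007 (P1/RW1/US1/PS0)
  lvl3: tbl 0x3E, slot 0 ⇒ 0x41007 (P1/RW1/US1/PS0)
  ⇒ phys 0x41B68  [4 reads]
#2 VA=0x58540000BCF (w,kernel):
  lvl0: tbl 0x2E, slot 11 ⇒ 0x43007 (P1/RW1/US1/PS0)
  lvl1: tbl 0x43, slot 21 ⇒ 0x47087 (P1/RW1/US1/PS1)
  ⇒ phys 0x47BCF (huge @L1)  [2 reads]
#3 VA=0x8342E1472D (r,kernel):
  lvl0: tbl 0x2E, slot 1 ⇒ 0x48007 (P1/RW1/US1/PS0)
  lvl1: tbl 0x48, slot 13 ⇒ 0x4C007 (P1/RW1/US1/PS0)
  lvl2: tbl 0x4C, slot 23 ⇒ 0x4E007 (P1/RW1/US1/PS0)
  lvl3: tbl 0x4E, slot 20 ⇒ 0x7000 (P0/RW0/US0/PS0)
  → PAGE_NOT_PRESENT  (4 entries read)
#4 VA=0x7838000075C (w,user):
  lvl0: tbl 0x2E, slot 15 ⇒ 0x4F007 (P1/RW1/US1/PS0)
  lvl1: tbl 0x4F, slot 14 ⇒ 0x52087 (P1/RW1/US1/PS1)
  ⇒ phys 0x5275C (huge @L1)  [2 reads]
#5 VA=0xD06C2603548 (r,user):
  lvl0: tbl 0x2E, slot 26 ⇒ 0x53007 (P1/RW1/US1/PS0)
  lvl1: tbl 0x53, slot 27 ⇒ 0x55007 (P1/RW1/US1/PS0)
  lvl2: tbl 0x55, slot 19 ⇒ 0x57007 (P1/RW1/US1/PS0)
  lvl3: tbl 0x57, slot 3 ⇒ 0x58007 (P1/RW1/US1/PS0)
  ⇒ phys 0x58548  [4 reads]
#6 VA=0xC8080E00977 (r,user):
  lvl0: tbl 0x2E, slot 25 ⇒ 0x5C007 (P1/RW1/US1/PS0)
  lvl1: tbl 0x5C, slot 2 ⇒ 0x5E007 (P1/RW1/US1/PS0)
  lvl2: tbl 0x5E, slot 7 ⇒ 0x62087 (P1/RW1/US1/PS1)
  ⇒ phys 0x62977 (huge @L2)  [3 reads]
#7 VA=0xB03C040684D (r,kernel):
  lvl0: tbl 0x2E, slot 22 ⇒ 0x65007 (P1/RW1/US1/PS0)
  lvl1: tbl 0x65, slot 15 ⇒ 0x68007 (P1/RW1/US1/PS0)
  lvl2: tbl 0x68, slot 2 ⇒ 0x6A007 (P1/RW1/US1/PS0)
  lvl3: tbl 0x6A, slot 6 ⇒ 0x6E007 (P1/RW1/US1/PS0)
  ⇒ phys 0x6E84D  [4 reads]

TLB: [["0x78380000", "0x52"], ["0xD06C2603", "0x58"], ["0xC8080E00", "0x62"], ["0xB03C0406", "0x6E"]]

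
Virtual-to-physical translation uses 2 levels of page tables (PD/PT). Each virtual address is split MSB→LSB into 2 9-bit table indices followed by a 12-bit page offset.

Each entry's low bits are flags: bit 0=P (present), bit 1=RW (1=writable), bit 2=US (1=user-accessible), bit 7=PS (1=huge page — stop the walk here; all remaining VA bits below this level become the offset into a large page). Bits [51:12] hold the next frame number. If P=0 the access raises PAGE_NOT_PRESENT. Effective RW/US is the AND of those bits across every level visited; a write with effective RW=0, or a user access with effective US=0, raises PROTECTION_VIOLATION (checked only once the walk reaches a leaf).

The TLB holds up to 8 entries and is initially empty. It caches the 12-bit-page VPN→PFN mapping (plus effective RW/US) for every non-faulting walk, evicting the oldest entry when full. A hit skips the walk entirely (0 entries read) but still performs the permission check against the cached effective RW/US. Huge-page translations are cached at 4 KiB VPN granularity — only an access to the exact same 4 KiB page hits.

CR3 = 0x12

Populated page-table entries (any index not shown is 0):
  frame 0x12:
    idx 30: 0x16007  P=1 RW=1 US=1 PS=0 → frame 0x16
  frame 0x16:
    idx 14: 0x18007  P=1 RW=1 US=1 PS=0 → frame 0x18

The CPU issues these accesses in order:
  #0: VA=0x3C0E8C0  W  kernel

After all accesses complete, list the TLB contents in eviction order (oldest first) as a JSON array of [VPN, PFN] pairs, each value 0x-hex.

Per-access translation:
#0 VA=0x3C0E8C0 (w,kernel):
  lvl0: tbl 0x12, slot 30 ⇒ 0x16007 (P1/RW1/US1/PS0)
  lvl1: tbl 0x16, slot 14 ⇒ 0x18007 (P1/RW1/US1/PS0)
  ⇒ phys 0x188C0  [2 reads]

TLB: [["0x3C0E", "0x18"]]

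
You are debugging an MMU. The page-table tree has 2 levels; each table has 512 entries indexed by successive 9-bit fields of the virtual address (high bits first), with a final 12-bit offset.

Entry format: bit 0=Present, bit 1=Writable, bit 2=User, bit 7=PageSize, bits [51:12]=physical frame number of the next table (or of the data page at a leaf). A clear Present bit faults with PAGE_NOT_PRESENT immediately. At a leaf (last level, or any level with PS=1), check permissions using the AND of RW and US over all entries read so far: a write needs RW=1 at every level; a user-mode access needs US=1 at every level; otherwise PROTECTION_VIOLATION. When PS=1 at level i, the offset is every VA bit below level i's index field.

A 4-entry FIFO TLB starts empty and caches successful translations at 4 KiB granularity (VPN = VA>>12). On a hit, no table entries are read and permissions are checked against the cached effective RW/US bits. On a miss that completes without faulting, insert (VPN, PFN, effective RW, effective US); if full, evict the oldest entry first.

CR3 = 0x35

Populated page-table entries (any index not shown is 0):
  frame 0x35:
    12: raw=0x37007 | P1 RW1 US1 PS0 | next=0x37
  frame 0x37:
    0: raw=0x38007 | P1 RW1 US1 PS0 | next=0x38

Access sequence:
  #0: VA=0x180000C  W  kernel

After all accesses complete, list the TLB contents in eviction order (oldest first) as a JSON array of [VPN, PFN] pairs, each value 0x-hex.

Trace:
#0 VA=0x180000C (w,kernel):
  [0] read 0x35 idx=12: raw=0x37007 flags P=1 W=1 U=1 S=0
  [1] read 0x37 idx=0: raw=0x38007 flags P=1 W=1 U=1 S=0
  → PA=0x3800C  (2 entries read)

TLB: [["0x1800", "0x38"]]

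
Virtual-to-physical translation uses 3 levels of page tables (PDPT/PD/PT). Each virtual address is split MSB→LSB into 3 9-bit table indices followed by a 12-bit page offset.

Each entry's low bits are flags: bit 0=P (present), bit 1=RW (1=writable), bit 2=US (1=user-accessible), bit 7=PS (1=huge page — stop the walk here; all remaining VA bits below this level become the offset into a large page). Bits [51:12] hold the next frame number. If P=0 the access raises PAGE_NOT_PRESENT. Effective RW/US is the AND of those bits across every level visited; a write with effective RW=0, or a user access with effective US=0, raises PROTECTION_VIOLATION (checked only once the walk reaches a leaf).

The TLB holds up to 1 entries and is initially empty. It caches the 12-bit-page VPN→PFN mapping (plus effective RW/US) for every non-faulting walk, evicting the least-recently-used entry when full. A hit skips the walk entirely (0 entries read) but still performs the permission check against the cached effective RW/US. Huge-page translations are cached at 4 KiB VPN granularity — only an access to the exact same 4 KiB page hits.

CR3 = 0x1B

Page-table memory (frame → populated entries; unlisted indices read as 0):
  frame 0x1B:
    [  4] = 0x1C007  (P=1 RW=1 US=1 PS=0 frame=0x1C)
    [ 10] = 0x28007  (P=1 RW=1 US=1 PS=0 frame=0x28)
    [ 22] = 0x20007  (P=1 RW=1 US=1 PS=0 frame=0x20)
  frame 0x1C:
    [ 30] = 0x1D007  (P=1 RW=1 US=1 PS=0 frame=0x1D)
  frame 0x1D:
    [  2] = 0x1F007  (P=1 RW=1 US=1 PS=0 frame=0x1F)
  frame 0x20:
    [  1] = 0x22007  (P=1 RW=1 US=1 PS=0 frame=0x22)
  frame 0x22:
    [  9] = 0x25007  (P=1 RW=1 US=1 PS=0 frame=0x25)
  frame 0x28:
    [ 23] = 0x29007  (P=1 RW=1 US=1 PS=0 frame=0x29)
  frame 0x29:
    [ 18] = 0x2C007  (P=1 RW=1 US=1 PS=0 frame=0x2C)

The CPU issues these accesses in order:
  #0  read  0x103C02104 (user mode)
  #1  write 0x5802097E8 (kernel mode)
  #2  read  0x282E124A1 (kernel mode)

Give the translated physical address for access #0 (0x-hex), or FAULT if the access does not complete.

Trace:
#0 VA=0x103C02104 (r,user):
  L0: frame=0x1B idx=4 entry=0x1C007 [P=1 RW=1 US=1 PS=0]
  L1: frame=0x1C idx=30 entry=0x1D007 [P=1 RW=1 US=1 PS=0]
  L2: frame=0x1D idx=2 entry=0x1F007 [P=1 RW=1 US=1 PS=0]
  ⇒ phys 0x1F104  [3 reads]
#1 VA=0x5802097E8 (w,kernel):
  L0: frame=0x1B idx=22 entry=0x20007 [P=1 RW=1 US=1 PS=0]
  L1: frame=0x20 idx=1 entry=0x22007 [P=1 RW=1 US=1 PS=0]
  L2: frame=0x22 idx=9 entry=0x25007 [P=1 RW=1 US=1 PS=0]
  ⇒ phys 0x257E8  [3 reads]
#2 VA=0x282E124A1 (r,kernel):
  L0: frame=0x1B idx=10 entry=0x28007 [P=1 RW=1 US=1 PS=0]
  L1: frame=0x28 idx=23 entry=0x29007 [P=1 RW=1 US=1 PS=0]
  L2: frame=0x29 idx=18 entry=0x2C007 [P=1 RW=1 US=1 PS=0]
  ⇒ phys 0x2C4A1  [3 reads]

Access #0 PA: 0x1F104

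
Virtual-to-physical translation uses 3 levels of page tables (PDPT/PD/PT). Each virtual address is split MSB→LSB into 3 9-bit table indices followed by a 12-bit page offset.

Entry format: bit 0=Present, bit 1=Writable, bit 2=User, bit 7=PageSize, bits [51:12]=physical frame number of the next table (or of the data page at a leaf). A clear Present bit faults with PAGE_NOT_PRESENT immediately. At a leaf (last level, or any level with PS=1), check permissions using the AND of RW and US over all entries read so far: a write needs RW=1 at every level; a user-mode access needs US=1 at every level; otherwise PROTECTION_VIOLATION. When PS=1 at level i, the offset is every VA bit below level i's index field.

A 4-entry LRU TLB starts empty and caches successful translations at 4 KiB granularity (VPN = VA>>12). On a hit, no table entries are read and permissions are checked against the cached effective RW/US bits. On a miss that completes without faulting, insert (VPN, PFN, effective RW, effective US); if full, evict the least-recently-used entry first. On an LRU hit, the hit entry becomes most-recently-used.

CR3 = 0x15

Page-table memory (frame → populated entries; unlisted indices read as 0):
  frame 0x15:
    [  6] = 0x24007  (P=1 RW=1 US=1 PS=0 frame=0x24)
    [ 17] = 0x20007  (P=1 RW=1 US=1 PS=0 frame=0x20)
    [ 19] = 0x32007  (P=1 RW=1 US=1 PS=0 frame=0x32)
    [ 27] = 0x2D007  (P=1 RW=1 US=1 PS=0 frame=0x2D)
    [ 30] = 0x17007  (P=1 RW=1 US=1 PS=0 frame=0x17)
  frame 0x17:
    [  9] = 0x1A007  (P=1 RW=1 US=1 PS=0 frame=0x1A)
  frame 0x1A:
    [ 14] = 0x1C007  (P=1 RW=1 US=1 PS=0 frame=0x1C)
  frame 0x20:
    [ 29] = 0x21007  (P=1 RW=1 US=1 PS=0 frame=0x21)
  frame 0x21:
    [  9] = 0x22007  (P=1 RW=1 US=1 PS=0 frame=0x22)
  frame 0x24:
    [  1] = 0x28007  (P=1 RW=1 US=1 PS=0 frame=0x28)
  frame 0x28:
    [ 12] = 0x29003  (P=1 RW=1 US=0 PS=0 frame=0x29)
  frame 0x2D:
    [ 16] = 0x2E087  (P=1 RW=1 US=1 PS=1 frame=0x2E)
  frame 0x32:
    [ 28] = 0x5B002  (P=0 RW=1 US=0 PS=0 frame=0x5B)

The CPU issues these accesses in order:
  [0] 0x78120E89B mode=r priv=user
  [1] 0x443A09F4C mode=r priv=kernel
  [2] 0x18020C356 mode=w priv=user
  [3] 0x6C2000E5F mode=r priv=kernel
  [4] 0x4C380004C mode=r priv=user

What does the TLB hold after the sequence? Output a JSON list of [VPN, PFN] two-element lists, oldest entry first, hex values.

Trace:
#0 VA=0x78120E89B (r,user):
  L0: frame=0x15 idx=30 entry=0x17007 [P=1 RW=1 US=1 PS=0]
  L1: frame=0x17 idx=9 entry=0x1A007 [P=1 RW=1 US=1 PS=0]
  L2: frame=0x1A idx=14 entry=0x1C007 [P=1 RW=1 US=1 PS=0]
  ⇒ phys 0x1C89B  [3 reads]
#1 VA=0x443A09F4C (r,kernel):
  L0: frame=0x15 idx=17 entry=0x20007 [P=1 RW=1 US=1 PS=0]
  L1: frame=0x20 idx=29 entry=0x21007 [P=1 RW=1 US=1 PS=0]
  L2: frame=0x21 idx=9 entry=0x22007 [P=1 RW=1 US=1 PS=0]
  ⇒ phys 0x22F4C  [3 reads]
#2 VA=0x18020C356 (w,user):
  L0: frame=0x15 idx=6 entry=0x24007 [P=1 RW=1 US=1 PS=0]
  L1: frame=0x24 idx=1 entry=0x28007 [P=1 RW=1 US=1 PS=0]
  L2: frame=0x28 idx=12 entry=0x29003 [P=1 RW=1 US=0 PS=0]
  → PROTECTION_VIOLATION  (3 entries read)
#3 VA=0x6C2000E5F (r,kernel):
  L0: frame=0x15 idx=27 entry=0x2D007 [P=1 RW=1 US=1 PS=0]
  L1: frame=0x2D idx=16 entry=0x2E087 [P=1 RW=1 US=1 PS=1]
  ⇒ phys 0x2EE5F (huge @L1)  [2 reads]
#4 VA=0x4C380004C (r,user):
  L0: frame=0x15 idx=19 entry=0x32007 [P=1 RW=1 US=1 PS=0]
  L1: frame=0x32 idx=28 entry=0x5B002 [P=0 RW=1 US=0 PS=0]
  → PAGE_NOT_PRESENT  (2 entries read)

TLB: [["0x78120E", "0x1C"], ["0x443A09", "0x22"], ["0x6C2000", "0x2E"]]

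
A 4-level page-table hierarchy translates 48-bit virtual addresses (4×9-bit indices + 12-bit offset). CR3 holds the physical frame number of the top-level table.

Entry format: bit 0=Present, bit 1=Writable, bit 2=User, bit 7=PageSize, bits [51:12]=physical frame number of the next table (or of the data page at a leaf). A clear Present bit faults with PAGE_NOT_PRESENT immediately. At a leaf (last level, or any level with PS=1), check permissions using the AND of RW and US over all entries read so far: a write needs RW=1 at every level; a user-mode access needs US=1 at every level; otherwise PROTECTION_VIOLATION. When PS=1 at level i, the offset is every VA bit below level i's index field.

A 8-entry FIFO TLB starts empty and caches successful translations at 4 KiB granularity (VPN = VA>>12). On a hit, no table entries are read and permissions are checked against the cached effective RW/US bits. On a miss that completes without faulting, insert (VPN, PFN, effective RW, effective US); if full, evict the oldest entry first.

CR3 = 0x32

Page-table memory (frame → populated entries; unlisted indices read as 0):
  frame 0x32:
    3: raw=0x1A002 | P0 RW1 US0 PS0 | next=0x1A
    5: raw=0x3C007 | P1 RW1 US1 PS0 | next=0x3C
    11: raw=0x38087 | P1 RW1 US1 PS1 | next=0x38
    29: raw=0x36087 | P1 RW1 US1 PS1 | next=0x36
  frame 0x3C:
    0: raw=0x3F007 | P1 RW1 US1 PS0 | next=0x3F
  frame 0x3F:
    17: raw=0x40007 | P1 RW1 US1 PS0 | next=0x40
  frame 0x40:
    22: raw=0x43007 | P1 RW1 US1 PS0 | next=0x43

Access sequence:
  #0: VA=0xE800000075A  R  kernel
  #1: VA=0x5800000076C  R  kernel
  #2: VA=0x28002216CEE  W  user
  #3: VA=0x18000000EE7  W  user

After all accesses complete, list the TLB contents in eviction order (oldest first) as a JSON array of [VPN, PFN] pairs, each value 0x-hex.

Walk each access:
#0 VA=0xE800000075A (r,kernel):
  L0 @0x32[29] → 0x36087  P=1,RW=1,US=1,PS=1
  → PA=0x3675A (huge @L0)  (1 entries read)
#1 VA=0x5800000076C (r,kernel):
  L0 @0x32[11] → 0x38087  P=1,RW=1,US=1,PS=1
  → PA=0x3876C (huge @L0)  (1 entries read)
#2 VA=0x28002216CEE (w,user):
  L0 @0x32[5] → 0x3C007  P=1,RW=1,US=1,PS=0
  L1 @0x3C[0] → 0x3F007  P=1,RW=1,US=1,PS=0
  L2 @0x3F[17] → 0x40007  P=1,RW=1,US=1,PS=0
  L3 @0x40[22] → 0x43007  P=1,RW=1,US=1,PS=0
  → PA=0x43CEE  (4 entries read)
#3 VA=0x18000000EE7 (w,user):
  L0 @0x32[3] → 0x1A002  P=0,RW=1,US=0,PS=0
  → PAGE_NOT_PRESENT  (1 entries read)

TLB: [["0xE8000000", "0x36"], ["0x58000000", "0x38"], ["0x28002216", "0x43"]]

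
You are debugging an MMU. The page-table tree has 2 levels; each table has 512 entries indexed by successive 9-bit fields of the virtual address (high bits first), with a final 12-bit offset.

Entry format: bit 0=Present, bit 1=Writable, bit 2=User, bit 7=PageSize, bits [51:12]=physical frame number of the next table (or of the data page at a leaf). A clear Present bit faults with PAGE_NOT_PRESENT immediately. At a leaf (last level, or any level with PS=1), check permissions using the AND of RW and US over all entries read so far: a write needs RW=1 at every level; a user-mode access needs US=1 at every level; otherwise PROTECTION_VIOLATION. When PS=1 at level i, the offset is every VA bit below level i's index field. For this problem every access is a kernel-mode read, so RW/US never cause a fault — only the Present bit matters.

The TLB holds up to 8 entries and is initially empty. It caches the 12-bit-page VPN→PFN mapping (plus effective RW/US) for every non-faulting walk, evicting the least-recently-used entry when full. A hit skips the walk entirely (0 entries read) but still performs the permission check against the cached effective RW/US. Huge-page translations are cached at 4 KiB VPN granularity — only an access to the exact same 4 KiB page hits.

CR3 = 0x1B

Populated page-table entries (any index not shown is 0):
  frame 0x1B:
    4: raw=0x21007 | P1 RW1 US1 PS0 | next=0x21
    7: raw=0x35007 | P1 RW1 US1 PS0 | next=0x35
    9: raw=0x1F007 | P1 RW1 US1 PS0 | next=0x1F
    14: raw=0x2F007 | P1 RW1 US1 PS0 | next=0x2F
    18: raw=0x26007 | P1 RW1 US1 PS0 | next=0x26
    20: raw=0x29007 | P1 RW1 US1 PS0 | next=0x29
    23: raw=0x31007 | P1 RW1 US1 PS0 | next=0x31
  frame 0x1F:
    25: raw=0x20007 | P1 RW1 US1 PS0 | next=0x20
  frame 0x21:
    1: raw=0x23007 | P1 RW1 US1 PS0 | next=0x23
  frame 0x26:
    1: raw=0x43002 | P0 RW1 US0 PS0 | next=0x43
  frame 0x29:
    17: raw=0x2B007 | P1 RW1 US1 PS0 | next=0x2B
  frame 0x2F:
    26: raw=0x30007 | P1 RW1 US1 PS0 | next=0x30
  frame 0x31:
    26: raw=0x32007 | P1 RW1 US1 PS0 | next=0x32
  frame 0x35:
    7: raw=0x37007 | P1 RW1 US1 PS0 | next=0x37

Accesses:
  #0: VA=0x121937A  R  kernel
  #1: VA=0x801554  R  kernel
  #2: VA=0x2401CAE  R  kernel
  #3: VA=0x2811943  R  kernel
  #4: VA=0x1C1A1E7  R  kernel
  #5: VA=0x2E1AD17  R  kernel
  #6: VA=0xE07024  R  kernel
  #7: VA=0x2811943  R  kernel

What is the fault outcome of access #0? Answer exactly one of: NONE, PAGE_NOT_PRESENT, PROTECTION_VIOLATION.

Per-access translation:
#0 VA=0x121937A (r,kernel):
  L0 @0x1B[9] → 0x1F007  P=1,RW=1,US=1,PS=0
  L1 @0x1F[25] → 0x20007  P=1,RW=1,US=1,PS=0
  ⇒ phys 0x2037A  [2 reads]
#1 VA=0x801554 (r,kernel):
  L0 @0x1B[4] → 0x21007  P=1,RW=1,US=1,PS=0
  L1 @0x21[1] → 0x23007  P=1,RW=1,US=1,PS=0
  ⇒ phys 0x23554  [2 reads]
#2 VA=0x2401CAE (r,kernel):
  L0 @0x1B[18] → 0x26007  P=1,RW=1,US=1,PS=0
  L1 @0x26[1] → 0x43002  P=0,RW=1,US=0,PS=0
  ✗ PAGE_NOT_PRESENT  [2 reads]
#3 VA=0x2811943 (r,kernel):
  L0 @0x1B[20] → 0x29007  P=1,RW=1,US=1,PS=0
  L1 @0x29[17] → 0x2B007  P=1,RW=1,US=1,PS=0
  ⇒ phys 0x2B943  [2 reads]
#4 VA=0x1C1A1E7 (r,kernel):
  L0 @0x1B[14] → 0x2F007  P=1,RW=1,US=1,PS=0
  L1 @0x2F[26] → 0x30007  P=1,RW=1,US=1,PS=0
  ⇒ phys 0x301E7  [2 reads]
#5 VA=0x2E1AD17 (r,kernel):
  L0 @0x1B[23] → 0x31007  P=1,RW=1,US=1,PS=0
  L1 @0x31[26] → 0x32007  P=1,RW=1,US=1,PS=0
  ⇒ phys 0x32D17  [2 reads]
#6 VA=0xE07024 (r,kernel):
  L0 @0x1B[7] → 0x35007  P=1,RW=1,US=1,PS=0
  L1 @0x35[7] → 0x37007  P=1,RW=1,US=1,PS=0
  ⇒ phys 0x37024  [2 reads]
#7 VA=0x2811943 (r,kernel):
  TLB hit vpn=0x2811 → PA=0x2B943

Access #0 fault: NONE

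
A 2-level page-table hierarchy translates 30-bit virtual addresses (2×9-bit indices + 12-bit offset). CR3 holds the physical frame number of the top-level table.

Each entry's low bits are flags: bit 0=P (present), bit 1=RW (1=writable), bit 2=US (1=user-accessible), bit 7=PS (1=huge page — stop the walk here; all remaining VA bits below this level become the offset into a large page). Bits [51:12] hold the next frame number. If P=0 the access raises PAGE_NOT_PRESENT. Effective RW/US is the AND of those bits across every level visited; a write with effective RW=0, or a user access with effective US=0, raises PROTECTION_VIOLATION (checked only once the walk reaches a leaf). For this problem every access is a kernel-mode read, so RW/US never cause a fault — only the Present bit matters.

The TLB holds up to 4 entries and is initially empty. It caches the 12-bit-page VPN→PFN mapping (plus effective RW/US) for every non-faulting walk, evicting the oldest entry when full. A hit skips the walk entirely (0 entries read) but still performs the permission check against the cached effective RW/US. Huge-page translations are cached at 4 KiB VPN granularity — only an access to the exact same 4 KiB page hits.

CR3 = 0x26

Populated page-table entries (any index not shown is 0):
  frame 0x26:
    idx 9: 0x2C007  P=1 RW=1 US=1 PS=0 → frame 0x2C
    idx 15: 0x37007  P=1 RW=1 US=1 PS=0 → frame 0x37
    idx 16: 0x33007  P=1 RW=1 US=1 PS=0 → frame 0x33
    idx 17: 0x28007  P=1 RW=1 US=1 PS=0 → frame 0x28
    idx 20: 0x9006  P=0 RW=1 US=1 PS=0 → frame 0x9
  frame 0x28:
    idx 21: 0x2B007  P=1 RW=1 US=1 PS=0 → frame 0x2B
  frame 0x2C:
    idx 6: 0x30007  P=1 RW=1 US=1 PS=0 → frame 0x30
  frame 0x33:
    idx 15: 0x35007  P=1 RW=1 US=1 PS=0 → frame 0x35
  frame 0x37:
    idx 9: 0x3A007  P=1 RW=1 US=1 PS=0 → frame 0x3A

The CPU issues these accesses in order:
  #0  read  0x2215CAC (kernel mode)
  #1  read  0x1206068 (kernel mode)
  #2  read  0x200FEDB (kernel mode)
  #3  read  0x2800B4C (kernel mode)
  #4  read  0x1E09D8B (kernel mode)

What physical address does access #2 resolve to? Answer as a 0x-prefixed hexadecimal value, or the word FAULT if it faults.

Trace:
#0 VA=0x2215CAC (r,kernel):
  L0 @0x26[17] → 0x28007  P=1,RW=1,US=1,PS=0
  L1 @0x28[21] → 0x2B007  P=1,RW=1,US=1,PS=0
  → PA=0x2BCAC  (2 entries read)
#1 VA=0x1206068 (r,kernel):
  L0 @0x26[9] → 0x2C007  P=1,RW=1,US=1,PS=0
  L1 @0x2C[6] → 0x30007  P=1,RW=1,US=1,PS=0
  → PA=0x30068  (2 entries read)
#2 VA=0x200FEDB (r,kernel):
  L0 @0x26[16] → 0x33007  P=1,RW=1,US=1,PS=0
  L1 @0x33[15] → 0x35007  P=1,RW=1,US=1,PS=0
  → PA=0x35EDB  (2 entries read)
#3 VA=0x2800B4C (r,kernel):
  L0 @0x26[20] → 0x9006  P=0,RW=1,US=1,PS=0
  ⇒ fault: PAGE_NOT_PRESENT  — 1 lookups
#4 VA=0x1E09D8B (r,kernel):
  L0 @0x26[15] → 0x37007  P=1,RW=1,US=1,PS=0
  L1 @0x37[9] → 0x3A007  P=1,RW=1,US=1,PS=0
  → PA=0x3AD8B  (2 entries read)

Access #2 PA: 0x35EDB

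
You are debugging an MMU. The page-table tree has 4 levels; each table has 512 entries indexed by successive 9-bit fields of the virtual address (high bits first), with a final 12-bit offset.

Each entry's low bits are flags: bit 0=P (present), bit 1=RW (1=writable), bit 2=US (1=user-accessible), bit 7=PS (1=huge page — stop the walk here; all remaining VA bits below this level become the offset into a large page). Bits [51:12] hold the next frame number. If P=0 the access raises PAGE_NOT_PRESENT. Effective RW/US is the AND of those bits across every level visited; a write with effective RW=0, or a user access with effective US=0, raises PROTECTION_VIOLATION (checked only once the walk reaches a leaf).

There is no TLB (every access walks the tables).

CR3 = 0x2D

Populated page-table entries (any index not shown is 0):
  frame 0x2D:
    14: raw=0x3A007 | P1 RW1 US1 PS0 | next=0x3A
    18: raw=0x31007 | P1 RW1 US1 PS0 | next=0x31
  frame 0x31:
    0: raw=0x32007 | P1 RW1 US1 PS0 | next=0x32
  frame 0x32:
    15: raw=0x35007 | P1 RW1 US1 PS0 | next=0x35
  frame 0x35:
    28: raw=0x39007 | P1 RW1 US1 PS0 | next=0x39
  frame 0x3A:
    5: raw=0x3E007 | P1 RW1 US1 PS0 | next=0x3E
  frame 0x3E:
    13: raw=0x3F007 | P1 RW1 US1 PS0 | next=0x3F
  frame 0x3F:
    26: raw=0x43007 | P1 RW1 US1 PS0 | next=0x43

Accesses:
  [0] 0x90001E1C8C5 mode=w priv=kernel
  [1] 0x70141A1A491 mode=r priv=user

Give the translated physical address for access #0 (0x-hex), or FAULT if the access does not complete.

Trace:
#0 VA=0x90001E1C8C5 (w,kernel):
  [0] read 0x2D idx=18: raw=0x31007 flags P=1 W=1 U=1 S=0
  [1] read 0x31 idx=0: raw=0x32007 flags P=1 W=1 U=1 S=0
  [2] read 0x32 idx=15: raw=0x35007 flags P=1 W=1 U=1 S=0
  [3] read 0x35 idx=28: raw=0x39007 flags P=1 W=1 U=1 S=0
  → PA=0x398C5  (4 entries read)
#1 VA=0x70141A1A491 (r,user):
  [0] read 0x2D idx=14: raw=0x3A007 flags P=1 W=1 U=1 S=0
  [1] read 0x3A idx=5: raw=0x3E007 flags P=1 W=1 U=1 S=0
  [2] read 0x3E idx=13: raw=0x3F007 flags P=1 W=1 U=1 S=0
  [3] read 0x3F idx=26: raw=0x43007 flags P=1 W=1 U=1 S=0
  → PA=0x43491  (4 entries read)

Access #0 PA: 0x398C5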